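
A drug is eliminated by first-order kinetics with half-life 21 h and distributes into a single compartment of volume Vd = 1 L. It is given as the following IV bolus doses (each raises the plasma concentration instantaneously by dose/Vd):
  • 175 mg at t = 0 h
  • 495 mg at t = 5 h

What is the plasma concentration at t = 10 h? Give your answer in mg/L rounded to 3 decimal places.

545.496 mg/L

k = ln 2 / 21 = 0.03301 per h
Dose 1 (175 mg at t=0 h): 175·exp(−0.03301·10) = 125.803 mg/L
Dose 2 (495 mg at t=5 h): 495·exp(−0.03301·5) = 419.693 mg/L
C(10) = 125.803 + 419.693 = 545.496 mg/L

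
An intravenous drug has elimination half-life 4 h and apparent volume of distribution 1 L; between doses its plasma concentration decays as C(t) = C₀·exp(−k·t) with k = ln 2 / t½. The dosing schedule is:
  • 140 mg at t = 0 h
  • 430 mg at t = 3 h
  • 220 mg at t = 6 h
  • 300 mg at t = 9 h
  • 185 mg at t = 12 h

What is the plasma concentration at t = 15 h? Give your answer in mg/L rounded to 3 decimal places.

k = ln 2 / 4 = 0.17329 per h
Dose 1 (140 mg at t=0 h): 140·exp(−0.17329·15) = 10.406 mg/L
Dose 2 (430 mg at t=3 h): 430·exp(−0.17329·12) = 53.750 mg/L
Dose 3 (220 mg at t=6 h): 220·exp(−0.17329·9) = 46.249 mg/L
Dose 4 (300 mg at t=9 h): 300·exp(−0.17329·6) = 106.066 mg/L
Dose 5 (185 mg at t=12 h): 185·exp(−0.17329·3) = 110.002 mg/L
C(15) = 10.406 + 53.750 + 46.249 + 106.066 + 110.002 = 326.473 mg/L

326.473 mg/L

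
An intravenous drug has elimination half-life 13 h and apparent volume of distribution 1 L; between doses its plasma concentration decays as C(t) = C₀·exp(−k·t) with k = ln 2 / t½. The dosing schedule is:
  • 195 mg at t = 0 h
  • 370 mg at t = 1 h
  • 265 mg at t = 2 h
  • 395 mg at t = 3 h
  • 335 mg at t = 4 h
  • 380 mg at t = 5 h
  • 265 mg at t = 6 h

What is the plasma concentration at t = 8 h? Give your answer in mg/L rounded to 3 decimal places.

1709.725 mg/L

k = ln 2 / 13 = 0.05332 per h
Dose 1 (195 mg at t=0 h): 195·exp(−0.05332·8) = 127.287 mg/L
Dose 2 (370 mg at t=1 h): 370·exp(−0.05332·7) = 254.747 mg/L
Dose 3 (265 mg at t=2 h): 265·exp(−0.05332·6) = 192.446 mg/L
Dose 4 (395 mg at t=3 h): 395·exp(−0.05332·5) = 302.563 mg/L
Dose 5 (335 mg at t=4 h): 335·exp(−0.05332·4) = 270.658 mg/L
Dose 6 (380 mg at t=5 h): 380·exp(−0.05332·3) = 323.829 mg/L
Dose 7 (265 mg at t=6 h): 265·exp(−0.05332·2) = 238.196 mg/L
C(8) = 127.287 + 254.747 + 192.446 + 302.563 + 270.658 + 323.829 + 238.196 = 1709.725 mg/L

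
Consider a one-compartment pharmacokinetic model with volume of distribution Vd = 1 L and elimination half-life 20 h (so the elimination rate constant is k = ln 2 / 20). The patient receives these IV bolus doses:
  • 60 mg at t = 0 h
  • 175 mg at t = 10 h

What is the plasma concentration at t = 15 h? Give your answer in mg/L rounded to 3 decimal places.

182.833 mg/L

k = ln 2 / 20 = 0.03466 per h
Dose 1 (60 mg at t=0 h): 60·exp(−0.03466·15) = 35.676 mg/L
Dose 2 (175 mg at t=10 h): 175·exp(−0.03466·5) = 147.157 mg/L
C(15) = 35.676 + 147.157 = 182.833 mg/L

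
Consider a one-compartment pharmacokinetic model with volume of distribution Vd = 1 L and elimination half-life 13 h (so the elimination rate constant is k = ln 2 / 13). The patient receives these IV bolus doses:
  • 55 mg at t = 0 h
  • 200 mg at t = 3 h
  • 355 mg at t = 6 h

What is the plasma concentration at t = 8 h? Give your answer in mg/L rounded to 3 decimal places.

508.190 mg/L

k = ln 2 / 13 = 0.05332 per h
Dose 1 (55 mg at t=0 h): 55·exp(−0.05332·8) = 35.902 mg/L
Dose 2 (200 mg at t=3 h): 200·exp(−0.05332·5) = 153.197 mg/L
Dose 3 (355 mg at t=6 h): 355·exp(−0.05332·2) = 319.092 mg/L
C(8) = 35.902 + 153.197 + 319.092 = 508.190 mg/L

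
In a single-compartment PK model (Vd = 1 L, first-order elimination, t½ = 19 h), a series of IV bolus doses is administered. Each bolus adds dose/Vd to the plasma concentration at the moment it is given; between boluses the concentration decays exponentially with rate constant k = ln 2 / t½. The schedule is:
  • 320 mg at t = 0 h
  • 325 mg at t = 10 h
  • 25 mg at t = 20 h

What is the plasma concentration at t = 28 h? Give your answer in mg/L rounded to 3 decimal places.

302.429 mg/L

k = ln 2 / 19 = 0.03648 per h
Dose 1 (320 mg at t=0 h): 320·exp(−0.03648·28) = 115.220 mg/L
Dose 2 (325 mg at t=10 h): 325·exp(−0.03648·18) = 168.538 mg/L
Dose 3 (25 mg at t=20 h): 25·exp(−0.03648·8) = 18.672 mg/L
C(28) = 115.220 + 168.538 + 18.672 = 302.429 mg/L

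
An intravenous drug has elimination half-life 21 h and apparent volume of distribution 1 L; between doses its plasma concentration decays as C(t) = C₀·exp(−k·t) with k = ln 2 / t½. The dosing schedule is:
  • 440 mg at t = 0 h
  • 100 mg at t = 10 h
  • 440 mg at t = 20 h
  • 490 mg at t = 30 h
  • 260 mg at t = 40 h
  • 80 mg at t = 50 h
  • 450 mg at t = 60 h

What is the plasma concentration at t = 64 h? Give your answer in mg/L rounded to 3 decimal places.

895.014 mg/L

k = ln 2 / 21 = 0.03301 per h
Dose 1 (440 mg at t=0 h): 440·exp(−0.03301·64) = 53.214 mg/L
Dose 2 (100 mg at t=10 h): 100·exp(−0.03301·54) = 16.824 mg/L
Dose 3 (440 mg at t=20 h): 440·exp(−0.03301·44) = 102.973 mg/L
Dose 4 (490 mg at t=30 h): 490·exp(−0.03301·34) = 159.520 mg/L
Dose 5 (260 mg at t=40 h): 260·exp(−0.03301·24) = 117.744 mg/L
Dose 6 (80 mg at t=50 h): 80·exp(−0.03301·14) = 50.397 mg/L
Dose 7 (450 mg at t=60 h): 450·exp(−0.03301·4) = 394.342 mg/L
C(64) = 53.214 + 16.824 + 102.973 + 159.520 + 117.744 + 50.397 + 394.342 = 895.014 mg/L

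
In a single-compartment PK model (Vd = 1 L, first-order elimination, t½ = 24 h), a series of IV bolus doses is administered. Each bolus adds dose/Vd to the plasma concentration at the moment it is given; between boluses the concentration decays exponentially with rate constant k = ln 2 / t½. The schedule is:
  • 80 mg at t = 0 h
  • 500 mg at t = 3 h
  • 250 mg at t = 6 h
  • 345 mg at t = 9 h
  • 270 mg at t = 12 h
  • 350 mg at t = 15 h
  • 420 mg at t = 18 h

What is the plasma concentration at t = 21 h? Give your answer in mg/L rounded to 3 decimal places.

k = ln 2 / 24 = 0.02888 per h
Dose 1 (80 mg at t=0 h): 80·exp(−0.02888·21) = 43.620 mg/L
Dose 2 (500 mg at t=3 h): 500·exp(−0.02888·18) = 297.302 mg/L
Dose 3 (250 mg at t=6 h): 250·exp(−0.02888·15) = 162.105 mg/L
Dose 4 (345 mg at t=9 h): 345·exp(−0.02888·12) = 243.952 mg/L
Dose 5 (270 mg at t=12 h): 270·exp(−0.02888·9) = 208.198 mg/L
Dose 6 (350 mg at t=15 h): 350·exp(−0.02888·6) = 294.314 mg/L
Dose 7 (420 mg at t=18 h): 420·exp(−0.02888·3) = 385.142 mg/L
C(21) = 43.620 + 297.302 + 162.105 + 243.952 + 208.198 + 294.314 + 385.142 = 1634.633 mg/L

1634.633 mg/L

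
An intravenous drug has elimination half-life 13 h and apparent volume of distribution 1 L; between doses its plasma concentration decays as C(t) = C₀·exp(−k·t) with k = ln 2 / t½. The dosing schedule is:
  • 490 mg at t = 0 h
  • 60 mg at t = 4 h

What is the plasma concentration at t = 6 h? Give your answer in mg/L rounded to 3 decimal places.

409.775 mg/L

k = ln 2 / 13 = 0.05332 per h
Dose 1 (490 mg at t=0 h): 490·exp(−0.05332·6) = 355.844 mg/L
Dose 2 (60 mg at t=4 h): 60·exp(−0.05332·2) = 53.931 mg/L
C(6) = 355.844 + 53.931 = 409.775 mg/L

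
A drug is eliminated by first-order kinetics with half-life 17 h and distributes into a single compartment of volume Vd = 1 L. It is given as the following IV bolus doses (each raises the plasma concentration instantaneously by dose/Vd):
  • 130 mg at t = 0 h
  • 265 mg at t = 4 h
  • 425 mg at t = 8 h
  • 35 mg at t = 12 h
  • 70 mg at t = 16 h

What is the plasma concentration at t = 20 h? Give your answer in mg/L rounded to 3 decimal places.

540.808 mg/L

k = ln 2 / 17 = 0.04077 per h
Dose 1 (130 mg at t=0 h): 130·exp(−0.04077·20) = 57.516 mg/L
Dose 2 (265 mg at t=4 h): 265·exp(−0.04077·16) = 138.014 mg/L
Dose 3 (425 mg at t=8 h): 425·exp(−0.04077·12) = 260.554 mg/L
Dose 4 (35 mg at t=12 h): 35·exp(−0.04077·8) = 25.258 mg/L
Dose 5 (70 mg at t=16 h): 70·exp(−0.04077·4) = 59.466 mg/L
C(20) = 57.516 + 138.014 + 260.554 + 25.258 + 59.466 = 540.808 mg/L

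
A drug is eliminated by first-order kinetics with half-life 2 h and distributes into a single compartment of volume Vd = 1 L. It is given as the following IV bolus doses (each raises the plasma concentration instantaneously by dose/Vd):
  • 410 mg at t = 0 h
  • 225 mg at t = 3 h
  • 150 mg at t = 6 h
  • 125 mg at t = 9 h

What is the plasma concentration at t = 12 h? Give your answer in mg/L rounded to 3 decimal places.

79.294 mg/L

k = ln 2 / 2 = 0.34657 per h
Dose 1 (410 mg at t=0 h): 410·exp(−0.34657·12) = 6.406 mg/L
Dose 2 (225 mg at t=3 h): 225·exp(−0.34657·9) = 9.944 mg/L
Dose 3 (150 mg at t=6 h): 150·exp(−0.34657·6) = 18.750 mg/L
Dose 4 (125 mg at t=9 h): 125·exp(−0.34657·3) = 44.194 mg/L
C(12) = 6.406 + 9.944 + 18.750 + 44.194 = 79.294 mg/L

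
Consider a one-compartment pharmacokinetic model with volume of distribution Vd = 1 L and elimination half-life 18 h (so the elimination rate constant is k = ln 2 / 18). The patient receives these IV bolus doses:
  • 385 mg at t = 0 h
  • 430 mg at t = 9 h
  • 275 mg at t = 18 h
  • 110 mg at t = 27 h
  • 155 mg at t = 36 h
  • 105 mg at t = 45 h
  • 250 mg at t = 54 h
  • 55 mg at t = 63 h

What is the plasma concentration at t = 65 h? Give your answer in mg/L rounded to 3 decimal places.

465.688 mg/L

k = ln 2 / 18 = 0.03851 per h
Dose 1 (385 mg at t=0 h): 385·exp(−0.03851·65) = 31.507 mg/L
Dose 2 (430 mg at t=9 h): 430·exp(−0.03851·56) = 49.766 mg/L
Dose 3 (275 mg at t=18 h): 275·exp(−0.03851·47) = 45.010 mg/L
Dose 4 (110 mg at t=27 h): 110·exp(−0.03851·38) = 25.462 mg/L
Dose 5 (155 mg at t=36 h): 155·exp(−0.03851·29) = 50.739 mg/L
Dose 6 (105 mg at t=45 h): 105·exp(−0.03851·20) = 48.608 mg/L
Dose 7 (250 mg at t=54 h): 250·exp(−0.03851·11) = 163.673 mg/L
Dose 8 (55 mg at t=63 h): 55·exp(−0.03851·2) = 50.923 mg/L
C(65) = 31.507 + 49.766 + 45.010 + 25.462 + 50.739 + 48.608 + 163.673 + 50.923 = 465.688 mg/L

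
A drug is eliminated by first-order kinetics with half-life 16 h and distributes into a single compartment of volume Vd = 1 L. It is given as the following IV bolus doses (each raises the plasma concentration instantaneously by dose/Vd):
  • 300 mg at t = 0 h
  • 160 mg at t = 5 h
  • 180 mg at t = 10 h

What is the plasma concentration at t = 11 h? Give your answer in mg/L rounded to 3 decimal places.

k = ln 2 / 16 = 0.04332 per h
Dose 1 (300 mg at t=0 h): 300·exp(−0.04332·11) = 186.279 mg/L
Dose 2 (160 mg at t=5 h): 160·exp(−0.04332·6) = 123.377 mg/L
Dose 3 (180 mg at t=10 h): 180·exp(−0.04332·1) = 172.369 mg/L
C(11) = 186.279 + 123.377 + 172.369 = 482.024 mg/L

482.024 mg/L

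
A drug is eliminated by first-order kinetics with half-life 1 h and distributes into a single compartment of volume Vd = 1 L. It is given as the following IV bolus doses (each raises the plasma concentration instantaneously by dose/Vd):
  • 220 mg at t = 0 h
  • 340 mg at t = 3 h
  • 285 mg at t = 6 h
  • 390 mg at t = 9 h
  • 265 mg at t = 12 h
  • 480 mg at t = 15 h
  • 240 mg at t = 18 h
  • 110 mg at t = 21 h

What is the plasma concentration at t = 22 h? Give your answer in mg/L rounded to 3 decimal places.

k = ln 2 / 1 = 0.69315 per h
Dose 1 (220 mg at t=0 h): 220·exp(−0.69315·22) = 0.000 mg/L
Dose 2 (340 mg at t=3 h): 340·exp(−0.69315·19) = 0.001 mg/L
Dose 3 (285 mg at t=6 h): 285·exp(−0.69315·16) = 0.004 mg/L
Dose 4 (390 mg at t=9 h): 390·exp(−0.69315·13) = 0.048 mg/L
Dose 5 (265 mg at t=12 h): 265·exp(−0.69315·10) = 0.259 mg/L
Dose 6 (480 mg at t=15 h): 480·exp(−0.69315·7) = 3.750 mg/L
Dose 7 (240 mg at t=18 h): 240·exp(−0.69315·4) = 15.000 mg/L
Dose 8 (110 mg at t=21 h): 110·exp(−0.69315·1) = 55.000 mg/L
C(22) = 0.000 + 0.001 + 0.004 + 0.048 + 0.259 + 3.750 + 15.000 + 55.000 = 74.061 mg/L

74.061 mg/L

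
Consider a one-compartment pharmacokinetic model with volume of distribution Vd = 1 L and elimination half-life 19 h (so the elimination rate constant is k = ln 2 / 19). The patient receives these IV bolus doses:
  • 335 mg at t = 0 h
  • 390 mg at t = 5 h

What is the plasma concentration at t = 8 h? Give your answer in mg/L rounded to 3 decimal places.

599.774 mg/L

k = ln 2 / 19 = 0.03648 per h
Dose 1 (335 mg at t=0 h): 335·exp(−0.03648·8) = 250.205 mg/L
Dose 2 (390 mg at t=5 h): 390·exp(−0.03648·3) = 349.570 mg/L
C(8) = 250.205 + 349.570 = 599.774 mg/L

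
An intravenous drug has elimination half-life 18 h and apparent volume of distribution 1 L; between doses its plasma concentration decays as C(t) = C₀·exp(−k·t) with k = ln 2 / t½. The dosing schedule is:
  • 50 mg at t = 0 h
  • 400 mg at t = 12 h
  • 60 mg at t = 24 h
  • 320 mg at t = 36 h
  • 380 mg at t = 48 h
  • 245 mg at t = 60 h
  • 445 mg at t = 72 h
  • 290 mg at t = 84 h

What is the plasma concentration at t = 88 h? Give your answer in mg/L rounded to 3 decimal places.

k = ln 2 / 18 = 0.03851 per h
Dose 1 (50 mg at t=0 h): 50·exp(−0.03851·88) = 1.688 mg/L
Dose 2 (400 mg at t=12 h): 400·exp(−0.03851·76) = 21.431 mg/L
Dose 3 (60 mg at t=24 h): 60·exp(−0.03851·64) = 5.103 mg/L
Dose 4 (320 mg at t=36 h): 320·exp(−0.03851·52) = 43.202 mg/L
Dose 5 (380 mg at t=48 h): 380·exp(−0.03851·40) = 81.438 mg/L
Dose 6 (245 mg at t=60 h): 245·exp(−0.03851·28) = 83.348 mg/L
Dose 7 (445 mg at t=72 h): 445·exp(−0.03851·16) = 240.313 mg/L
Dose 8 (290 mg at t=84 h): 290·exp(−0.03851·4) = 248.601 mg/L
C(88) = 1.688 + 21.431 + 5.103 + 43.202 + 81.438 + 83.348 + 240.313 + 248.601 = 725.125 mg/L

725.125 mg/L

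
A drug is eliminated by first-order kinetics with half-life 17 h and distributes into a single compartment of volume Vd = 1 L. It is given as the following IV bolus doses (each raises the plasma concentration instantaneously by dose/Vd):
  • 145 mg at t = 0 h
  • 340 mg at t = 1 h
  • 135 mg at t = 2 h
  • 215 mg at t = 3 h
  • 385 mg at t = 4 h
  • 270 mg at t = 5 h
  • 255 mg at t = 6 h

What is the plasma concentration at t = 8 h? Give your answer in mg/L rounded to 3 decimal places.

1442.279 mg/L

k = ln 2 / 17 = 0.04077 per h
Dose 1 (145 mg at t=0 h): 145·exp(−0.04077·8) = 104.642 mg/L
Dose 2 (340 mg at t=1 h): 340·exp(−0.04077·7) = 255.579 mg/L
Dose 3 (135 mg at t=2 h): 135·exp(−0.04077·6) = 105.703 mg/L
Dose 4 (215 mg at t=3 h): 215·exp(−0.04077·5) = 175.348 mg/L
Dose 5 (385 mg at t=4 h): 385·exp(−0.04077·4) = 327.062 mg/L
Dose 6 (270 mg at t=5 h): 270·exp(−0.04077·3) = 238.914 mg/L
Dose 7 (255 mg at t=6 h): 255·exp(−0.04077·2) = 235.031 mg/L
C(8) = 104.642 + 255.579 + 105.703 + 175.348 + 327.062 + 238.914 + 235.031 = 1442.279 mg/L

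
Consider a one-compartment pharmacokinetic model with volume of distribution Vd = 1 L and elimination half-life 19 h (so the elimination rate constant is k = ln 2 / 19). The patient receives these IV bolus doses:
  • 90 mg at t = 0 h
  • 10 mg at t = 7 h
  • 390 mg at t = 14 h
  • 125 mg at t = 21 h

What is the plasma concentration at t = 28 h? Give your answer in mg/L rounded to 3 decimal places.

367.902 mg/L

k = ln 2 / 19 = 0.03648 per h
Dose 1 (90 mg at t=0 h): 90·exp(−0.03648·28) = 32.406 mg/L
Dose 2 (10 mg at t=7 h): 10·exp(−0.03648·21) = 4.648 mg/L
Dose 3 (390 mg at t=14 h): 390·exp(−0.03648·14) = 234.020 mg/L
Dose 4 (125 mg at t=21 h): 125·exp(−0.03648·7) = 96.829 mg/L
C(28) = 32.406 + 4.648 + 234.020 + 96.829 = 367.902 mg/L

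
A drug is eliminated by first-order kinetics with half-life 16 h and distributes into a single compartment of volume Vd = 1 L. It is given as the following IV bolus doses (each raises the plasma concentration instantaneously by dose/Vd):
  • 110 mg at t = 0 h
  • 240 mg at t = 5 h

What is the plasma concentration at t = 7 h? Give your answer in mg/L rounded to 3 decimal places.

k = ln 2 / 16 = 0.04332 per h
Dose 1 (110 mg at t=0 h): 110·exp(−0.04332·7) = 81.225 mg/L
Dose 2 (240 mg at t=5 h): 240·exp(−0.04332·2) = 220.081 mg/L
C(7) = 81.225 + 220.081 = 301.306 mg/L

301.306 mg/L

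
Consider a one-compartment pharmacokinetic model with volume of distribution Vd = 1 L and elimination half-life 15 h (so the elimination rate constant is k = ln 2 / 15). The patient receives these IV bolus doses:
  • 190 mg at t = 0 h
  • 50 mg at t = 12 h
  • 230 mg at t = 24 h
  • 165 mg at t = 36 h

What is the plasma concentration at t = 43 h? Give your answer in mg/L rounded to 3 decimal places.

252.977 mg/L

k = ln 2 / 15 = 0.04621 per h
Dose 1 (190 mg at t=0 h): 190·exp(−0.04621·43) = 26.050 mg/L
Dose 2 (50 mg at t=12 h): 50·exp(−0.04621·31) = 11.936 mg/L
Dose 3 (230 mg at t=24 h): 230·exp(−0.04621·19) = 95.592 mg/L
Dose 4 (165 mg at t=36 h): 165·exp(−0.04621·7) = 119.400 mg/L
C(43) = 26.050 + 11.936 + 95.592 + 119.400 = 252.977 mg/L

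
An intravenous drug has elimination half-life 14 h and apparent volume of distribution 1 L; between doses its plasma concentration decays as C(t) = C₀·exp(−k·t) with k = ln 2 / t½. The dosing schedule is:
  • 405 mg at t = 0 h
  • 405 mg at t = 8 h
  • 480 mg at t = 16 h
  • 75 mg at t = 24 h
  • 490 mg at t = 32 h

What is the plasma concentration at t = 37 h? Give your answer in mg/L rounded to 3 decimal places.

k = ln 2 / 14 = 0.04951 per h
Dose 1 (405 mg at t=0 h): 405·exp(−0.04951·37) = 64.845 mg/L
Dose 2 (405 mg at t=8 h): 405·exp(−0.04951·29) = 96.359 mg/L
Dose 3 (480 mg at t=16 h): 480·exp(−0.04951·21) = 169.706 mg/L
Dose 4 (75 mg at t=24 h): 75·exp(−0.04951·13) = 39.403 mg/L
Dose 5 (490 mg at t=32 h): 490·exp(−0.04951·5) = 382.547 mg/L
C(37) = 64.845 + 96.359 + 169.706 + 39.403 + 382.547 = 752.861 mg/L

752.861 mg/L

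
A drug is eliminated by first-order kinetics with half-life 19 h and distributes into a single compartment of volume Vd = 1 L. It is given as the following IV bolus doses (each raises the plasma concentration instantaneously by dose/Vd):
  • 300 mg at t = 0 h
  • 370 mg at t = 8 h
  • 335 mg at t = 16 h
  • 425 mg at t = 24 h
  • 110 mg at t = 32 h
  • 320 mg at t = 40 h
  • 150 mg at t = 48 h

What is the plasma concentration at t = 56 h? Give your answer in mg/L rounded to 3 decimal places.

k = ln 2 / 19 = 0.03648 per h
Dose 1 (300 mg at t=0 h): 300·exp(−0.03648·56) = 38.893 mg/L
Dose 2 (370 mg at t=8 h): 370·exp(−0.03648·48) = 64.225 mg/L
Dose 3 (335 mg at t=16 h): 335·exp(−0.03648·40) = 77.857 mg/L
Dose 4 (425 mg at t=24 h): 425·exp(−0.03648·32) = 132.249 mg/L
Dose 5 (110 mg at t=32 h): 110·exp(−0.03648·24) = 45.829 mg/L
Dose 6 (320 mg at t=40 h): 320·exp(−0.03648·16) = 178.505 mg/L
Dose 7 (150 mg at t=48 h): 150·exp(−0.03648·8) = 112.032 mg/L
C(56) = 38.893 + 64.225 + 77.857 + 132.249 + 45.829 + 178.505 + 112.032 = 649.591 mg/L

649.591 mg/L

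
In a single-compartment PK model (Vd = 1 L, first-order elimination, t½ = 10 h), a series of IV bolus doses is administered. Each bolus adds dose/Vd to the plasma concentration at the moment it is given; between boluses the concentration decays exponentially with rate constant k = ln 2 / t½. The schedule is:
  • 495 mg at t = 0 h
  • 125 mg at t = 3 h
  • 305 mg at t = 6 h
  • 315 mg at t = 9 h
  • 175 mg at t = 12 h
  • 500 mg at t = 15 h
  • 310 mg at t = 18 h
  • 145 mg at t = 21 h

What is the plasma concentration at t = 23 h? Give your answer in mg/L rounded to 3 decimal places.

1059.252 mg/L

k = ln 2 / 10 = 0.06931 per h
Dose 1 (495 mg at t=0 h): 495·exp(−0.06931·23) = 100.516 mg/L
Dose 2 (125 mg at t=3 h): 125·exp(−0.06931·20) = 31.250 mg/L
Dose 3 (305 mg at t=6 h): 305·exp(−0.06931·17) = 93.875 mg/L
Dose 4 (315 mg at t=9 h): 315·exp(−0.06931·14) = 119.363 mg/L
Dose 5 (175 mg at t=12 h): 175·exp(−0.06931·11) = 81.640 mg/L
Dose 6 (500 mg at t=15 h): 500·exp(−0.06931·8) = 287.175 mg/L
Dose 7 (310 mg at t=18 h): 310·exp(−0.06931·5) = 219.203 mg/L
Dose 8 (145 mg at t=21 h): 145·exp(−0.06931·2) = 126.230 mg/L
C(23) = 100.516 + 31.250 + 93.875 + 119.363 + 81.640 + 287.175 + 219.203 + 126.230 = 1059.252 mg/L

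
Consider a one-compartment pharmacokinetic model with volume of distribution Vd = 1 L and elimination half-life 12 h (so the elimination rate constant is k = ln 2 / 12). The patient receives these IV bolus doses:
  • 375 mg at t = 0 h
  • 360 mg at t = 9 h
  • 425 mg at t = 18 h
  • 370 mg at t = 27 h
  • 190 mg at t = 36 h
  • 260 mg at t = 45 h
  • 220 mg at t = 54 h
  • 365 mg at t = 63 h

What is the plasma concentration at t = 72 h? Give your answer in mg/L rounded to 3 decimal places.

k = ln 2 / 12 = 0.05776 per h
Dose 1 (375 mg at t=0 h): 375·exp(−0.05776·72) = 5.859 mg/L
Dose 2 (360 mg at t=9 h): 360·exp(−0.05776·63) = 9.460 mg/L
Dose 3 (425 mg at t=18 h): 425·exp(−0.05776·54) = 18.783 mg/L
Dose 4 (370 mg at t=27 h): 370·exp(−0.05776·45) = 27.500 mg/L
Dose 5 (190 mg at t=36 h): 190·exp(−0.05776·36) = 23.750 mg/L
Dose 6 (260 mg at t=45 h): 260·exp(−0.05776·27) = 54.658 mg/L
Dose 7 (220 mg at t=54 h): 220·exp(−0.05776·18) = 77.782 mg/L
Dose 8 (365 mg at t=63 h): 365·exp(−0.05776·9) = 217.030 mg/L
C(72) = 5.859 + 9.460 + 18.783 + 27.500 + 23.750 + 54.658 + 77.782 + 217.030 = 434.823 mg/L

434.823 mg/L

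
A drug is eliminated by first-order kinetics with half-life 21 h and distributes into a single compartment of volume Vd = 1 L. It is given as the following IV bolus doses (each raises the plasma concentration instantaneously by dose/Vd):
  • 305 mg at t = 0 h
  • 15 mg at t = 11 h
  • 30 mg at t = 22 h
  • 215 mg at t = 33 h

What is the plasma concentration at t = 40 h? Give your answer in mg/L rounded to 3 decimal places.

274.420 mg/L

k = ln 2 / 21 = 0.03301 per h
Dose 1 (305 mg at t=0 h): 305·exp(−0.03301·40) = 81.453 mg/L
Dose 2 (15 mg at t=11 h): 15·exp(−0.03301·29) = 5.759 mg/L
Dose 3 (30 mg at t=22 h): 30·exp(−0.03301·18) = 16.561 mg/L
Dose 4 (215 mg at t=33 h): 215·exp(−0.03301·7) = 170.646 mg/L
C(40) = 81.453 + 5.759 + 16.561 + 170.646 = 274.420 mg/L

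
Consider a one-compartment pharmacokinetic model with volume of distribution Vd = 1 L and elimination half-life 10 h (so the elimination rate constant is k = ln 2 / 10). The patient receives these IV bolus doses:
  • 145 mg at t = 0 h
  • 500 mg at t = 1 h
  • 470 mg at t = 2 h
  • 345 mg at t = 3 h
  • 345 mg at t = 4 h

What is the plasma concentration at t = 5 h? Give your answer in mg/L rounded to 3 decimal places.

k = ln 2 / 10 = 0.06931 per h
Dose 1 (145 mg at t=0 h): 145·exp(−0.06931·5) = 102.530 mg/L
Dose 2 (500 mg at t=1 h): 500·exp(−0.06931·4) = 378.929 mg/L
Dose 3 (470 mg at t=2 h): 470·exp(−0.06931·3) = 381.759 mg/L
Dose 4 (345 mg at t=3 h): 345·exp(−0.06931·2) = 300.340 mg/L
Dose 5 (345 mg at t=4 h): 345·exp(−0.06931·1) = 321.896 mg/L
C(5) = 102.530 + 378.929 + 381.759 + 300.340 + 321.896 = 1485.455 mg/L

1485.455 mg/L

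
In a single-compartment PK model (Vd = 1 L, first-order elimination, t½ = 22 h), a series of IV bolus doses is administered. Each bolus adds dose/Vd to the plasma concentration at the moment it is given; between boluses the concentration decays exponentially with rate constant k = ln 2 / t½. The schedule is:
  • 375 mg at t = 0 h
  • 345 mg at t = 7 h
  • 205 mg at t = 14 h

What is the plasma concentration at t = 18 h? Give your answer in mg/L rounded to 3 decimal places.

637.362 mg/L

k = ln 2 / 22 = 0.03151 per h
Dose 1 (375 mg at t=0 h): 375·exp(−0.03151·18) = 212.684 mg/L
Dose 2 (345 mg at t=7 h): 345·exp(−0.03151·11) = 243.952 mg/L
Dose 3 (205 mg at t=14 h): 205·exp(−0.03151·4) = 180.726 mg/L
C(18) = 212.684 + 243.952 + 180.726 = 637.362 mg/L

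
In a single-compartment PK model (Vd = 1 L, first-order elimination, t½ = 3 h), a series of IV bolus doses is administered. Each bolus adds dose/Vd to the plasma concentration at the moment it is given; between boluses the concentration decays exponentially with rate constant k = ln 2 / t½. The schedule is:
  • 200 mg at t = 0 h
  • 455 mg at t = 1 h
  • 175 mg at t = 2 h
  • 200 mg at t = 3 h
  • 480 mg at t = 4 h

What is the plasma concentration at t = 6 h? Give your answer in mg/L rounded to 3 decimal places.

k = ln 2 / 3 = 0.23105 per h
Dose 1 (200 mg at t=0 h): 200·exp(−0.23105·6) = 50.000 mg/L
Dose 2 (455 mg at t=1 h): 455·exp(−0.23105·5) = 143.316 mg/L
Dose 3 (175 mg at t=2 h): 175·exp(−0.23105·4) = 69.449 mg/L
Dose 4 (200 mg at t=3 h): 200·exp(−0.23105·3) = 100.000 mg/L
Dose 5 (480 mg at t=4 h): 480·exp(−0.23105·2) = 302.381 mg/L
C(6) = 50.000 + 143.316 + 69.449 + 100.000 + 302.381 = 665.146 mg/L

665.146 mg/L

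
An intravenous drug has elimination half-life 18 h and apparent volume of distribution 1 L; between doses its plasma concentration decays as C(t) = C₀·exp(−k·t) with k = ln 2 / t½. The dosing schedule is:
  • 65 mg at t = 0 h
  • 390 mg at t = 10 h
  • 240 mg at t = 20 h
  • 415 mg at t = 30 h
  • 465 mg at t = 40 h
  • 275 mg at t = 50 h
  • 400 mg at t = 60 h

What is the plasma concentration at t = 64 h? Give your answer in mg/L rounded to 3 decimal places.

k = ln 2 / 18 = 0.03851 per h
Dose 1 (65 mg at t=0 h): 65·exp(−0.03851·64) = 5.528 mg/L
Dose 2 (390 mg at t=10 h): 390·exp(−0.03851·54) = 48.750 mg/L
Dose 3 (240 mg at t=20 h): 240·exp(−0.03851·44) = 44.092 mg/L
Dose 4 (415 mg at t=30 h): 415·exp(−0.03851·34) = 112.056 mg/L
Dose 5 (465 mg at t=40 h): 465·exp(−0.03851·24) = 184.535 mg/L
Dose 6 (275 mg at t=50 h): 275·exp(−0.03851·14) = 160.398 mg/L
Dose 7 (400 mg at t=60 h): 400·exp(−0.03851·4) = 342.898 mg/L
C(64) = 5.528 + 48.750 + 44.092 + 112.056 + 184.535 + 160.398 + 342.898 = 898.257 mg/L

898.257 mg/L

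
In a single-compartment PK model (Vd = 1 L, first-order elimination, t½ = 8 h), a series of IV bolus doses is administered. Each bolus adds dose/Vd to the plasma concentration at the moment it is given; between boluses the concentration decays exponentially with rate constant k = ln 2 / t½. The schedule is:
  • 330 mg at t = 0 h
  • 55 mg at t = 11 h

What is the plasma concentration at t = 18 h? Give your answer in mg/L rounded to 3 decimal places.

k = ln 2 / 8 = 0.08664 per h
Dose 1 (330 mg at t=0 h): 330·exp(−0.08664·18) = 69.374 mg/L
Dose 2 (55 mg at t=11 h): 55·exp(−0.08664·7) = 29.989 mg/L
C(18) = 69.374 + 29.989 = 99.363 mg/L

99.363 mg/L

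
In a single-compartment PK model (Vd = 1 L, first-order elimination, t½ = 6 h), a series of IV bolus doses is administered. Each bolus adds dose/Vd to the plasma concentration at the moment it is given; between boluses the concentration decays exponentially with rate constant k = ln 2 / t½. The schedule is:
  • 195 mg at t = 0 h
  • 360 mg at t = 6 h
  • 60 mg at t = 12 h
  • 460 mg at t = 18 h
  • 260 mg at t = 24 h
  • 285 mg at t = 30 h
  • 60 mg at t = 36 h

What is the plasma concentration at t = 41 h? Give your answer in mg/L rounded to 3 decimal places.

k = ln 2 / 6 = 0.11552 per h
Dose 1 (195 mg at t=0 h): 195·exp(−0.11552·41) = 1.710 mg/L
Dose 2 (360 mg at t=6 h): 360·exp(−0.11552·35) = 6.314 mg/L
Dose 3 (60 mg at t=12 h): 60·exp(−0.11552·29) = 2.105 mg/L
Dose 4 (460 mg at t=18 h): 460·exp(−0.11552·23) = 32.271 mg/L
Dose 5 (260 mg at t=24 h): 260·exp(−0.11552·17) = 36.480 mg/L
Dose 6 (285 mg at t=30 h): 285·exp(−0.11552·11) = 79.975 mg/L
Dose 7 (60 mg at t=36 h): 60·exp(−0.11552·5) = 33.674 mg/L
C(41) = 1.710 + 6.314 + 2.105 + 32.271 + 36.480 + 79.975 + 33.674 = 192.529 mg/L

192.529 mg/L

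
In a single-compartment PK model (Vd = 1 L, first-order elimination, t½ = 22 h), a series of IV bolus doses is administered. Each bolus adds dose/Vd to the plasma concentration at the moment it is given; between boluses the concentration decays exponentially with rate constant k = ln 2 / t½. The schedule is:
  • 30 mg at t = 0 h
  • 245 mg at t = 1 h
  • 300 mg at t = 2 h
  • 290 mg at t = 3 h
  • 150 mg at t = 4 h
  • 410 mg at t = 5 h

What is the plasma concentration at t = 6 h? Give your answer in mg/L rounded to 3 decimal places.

1300.569 mg/L

k = ln 2 / 22 = 0.03151 per h
Dose 1 (30 mg at t=0 h): 30·exp(−0.03151·6) = 24.833 mg/L
Dose 2 (245 mg at t=1 h): 245·exp(−0.03151·5) = 209.291 mg/L
Dose 3 (300 mg at t=2 h): 300·exp(−0.03151·4) = 264.477 mg/L
Dose 4 (290 mg at t=3 h): 290·exp(−0.03151·3) = 263.845 mg/L
Dose 5 (150 mg at t=4 h): 150·exp(−0.03151·2) = 140.840 mg/L
Dose 6 (410 mg at t=5 h): 410·exp(−0.03151·1) = 397.284 mg/L
C(6) = 24.833 + 209.291 + 264.477 + 263.845 + 140.840 + 397.284 = 1300.569 mg/L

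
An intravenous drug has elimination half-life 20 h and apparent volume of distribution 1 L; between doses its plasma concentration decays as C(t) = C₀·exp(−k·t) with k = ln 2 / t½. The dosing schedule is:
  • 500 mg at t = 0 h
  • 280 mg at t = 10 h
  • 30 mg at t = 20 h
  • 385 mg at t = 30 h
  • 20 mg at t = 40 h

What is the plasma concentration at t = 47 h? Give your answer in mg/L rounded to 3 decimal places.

k = ln 2 / 20 = 0.03466 per h
Dose 1 (500 mg at t=0 h): 500·exp(−0.03466·47) = 98.073 mg/L
Dose 2 (280 mg at t=10 h): 280·exp(−0.03466·37) = 77.670 mg/L
Dose 3 (30 mg at t=20 h): 30·exp(−0.03466·27) = 11.769 mg/L
Dose 4 (385 mg at t=30 h): 385·exp(−0.03466·17) = 213.592 mg/L
Dose 5 (20 mg at t=40 h): 20·exp(−0.03466·7) = 15.692 mg/L
C(47) = 98.073 + 77.670 + 11.769 + 213.592 + 15.692 = 416.795 mg/L

416.795 mg/L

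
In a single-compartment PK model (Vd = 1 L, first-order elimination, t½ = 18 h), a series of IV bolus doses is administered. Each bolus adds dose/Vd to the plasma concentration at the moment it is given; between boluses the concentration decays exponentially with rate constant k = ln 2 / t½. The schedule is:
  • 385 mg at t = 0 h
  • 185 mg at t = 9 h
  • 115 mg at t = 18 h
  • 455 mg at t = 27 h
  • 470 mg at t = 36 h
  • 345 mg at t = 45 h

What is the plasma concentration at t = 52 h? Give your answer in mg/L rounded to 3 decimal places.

k = ln 2 / 18 = 0.03851 per h
Dose 1 (385 mg at t=0 h): 385·exp(−0.03851·52) = 51.978 mg/L
Dose 2 (185 mg at t=9 h): 185·exp(−0.03851·43) = 35.322 mg/L
Dose 3 (115 mg at t=18 h): 115·exp(−0.03851·34) = 31.052 mg/L
Dose 4 (455 mg at t=27 h): 455·exp(−0.03851·25) = 173.746 mg/L
Dose 5 (470 mg at t=36 h): 470·exp(−0.03851·16) = 253.814 mg/L
Dose 6 (345 mg at t=45 h): 345·exp(−0.03851·7) = 263.483 mg/L
C(52) = 51.978 + 35.322 + 31.052 + 173.746 + 253.814 + 263.483 = 809.394 mg/L

809.394 mg/L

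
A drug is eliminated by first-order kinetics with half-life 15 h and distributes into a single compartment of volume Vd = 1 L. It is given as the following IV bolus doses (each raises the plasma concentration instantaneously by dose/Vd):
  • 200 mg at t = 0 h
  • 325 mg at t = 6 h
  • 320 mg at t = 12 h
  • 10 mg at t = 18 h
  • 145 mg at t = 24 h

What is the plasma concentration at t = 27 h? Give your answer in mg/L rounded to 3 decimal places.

473.414 mg/L

k = ln 2 / 15 = 0.04621 per h
Dose 1 (200 mg at t=0 h): 200·exp(−0.04621·27) = 57.435 mg/L
Dose 2 (325 mg at t=6 h): 325·exp(−0.04621·21) = 123.152 mg/L
Dose 3 (320 mg at t=12 h): 320·exp(−0.04621·15) = 160.000 mg/L
Dose 4 (10 mg at t=18 h): 10·exp(−0.04621·9) = 6.598 mg/L
Dose 5 (145 mg at t=24 h): 145·exp(−0.04621·3) = 126.230 mg/L
C(27) = 57.435 + 123.152 + 160.000 + 6.598 + 126.230 = 473.414 mg/L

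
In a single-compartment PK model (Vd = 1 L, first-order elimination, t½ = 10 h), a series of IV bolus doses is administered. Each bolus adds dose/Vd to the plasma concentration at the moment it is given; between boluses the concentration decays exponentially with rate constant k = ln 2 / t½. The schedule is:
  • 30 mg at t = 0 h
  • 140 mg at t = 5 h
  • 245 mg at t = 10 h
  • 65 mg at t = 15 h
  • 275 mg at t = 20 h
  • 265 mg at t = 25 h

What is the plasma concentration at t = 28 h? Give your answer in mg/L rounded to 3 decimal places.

k = ln 2 / 10 = 0.06931 per h
Dose 1 (30 mg at t=0 h): 30·exp(−0.06931·28) = 4.308 mg/L
Dose 2 (140 mg at t=5 h): 140·exp(−0.06931·23) = 28.429 mg/L
Dose 3 (245 mg at t=10 h): 245·exp(−0.06931·18) = 70.358 mg/L
Dose 4 (65 mg at t=15 h): 65·exp(−0.06931·13) = 26.398 mg/L
Dose 5 (275 mg at t=20 h): 275·exp(−0.06931·8) = 157.946 mg/L
Dose 6 (265 mg at t=25 h): 265·exp(−0.06931·3) = 215.247 mg/L
C(28) = 4.308 + 28.429 + 70.358 + 26.398 + 157.946 + 215.247 = 502.685 mg/L

502.685 mg/L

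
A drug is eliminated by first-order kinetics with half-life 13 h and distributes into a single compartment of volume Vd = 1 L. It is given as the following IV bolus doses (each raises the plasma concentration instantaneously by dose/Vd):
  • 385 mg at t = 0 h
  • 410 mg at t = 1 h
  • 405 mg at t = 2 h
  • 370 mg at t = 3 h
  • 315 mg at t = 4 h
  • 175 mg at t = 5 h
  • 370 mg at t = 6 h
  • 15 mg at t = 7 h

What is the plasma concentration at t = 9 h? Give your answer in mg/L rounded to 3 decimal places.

1764.897 mg/L

k = ln 2 / 13 = 0.05332 per h
Dose 1 (385 mg at t=0 h): 385·exp(−0.05332·9) = 238.262 mg/L
Dose 2 (410 mg at t=1 h): 410·exp(−0.05332·8) = 267.630 mg/L
Dose 3 (405 mg at t=2 h): 405·exp(−0.05332·7) = 278.844 mg/L
Dose 4 (370 mg at t=3 h): 370·exp(−0.05332·6) = 268.698 mg/L
Dose 5 (315 mg at t=4 h): 315·exp(−0.05332·5) = 241.285 mg/L
Dose 6 (175 mg at t=5 h): 175·exp(−0.05332·4) = 141.388 mg/L
Dose 7 (370 mg at t=6 h): 370·exp(−0.05332·3) = 315.307 mg/L
Dose 8 (15 mg at t=7 h): 15·exp(−0.05332·2) = 13.483 mg/L
C(9) = 238.262 + 267.630 + 278.844 + 268.698 + 241.285 + 141.388 + 315.307 + 13.483 = 1764.897 mg/L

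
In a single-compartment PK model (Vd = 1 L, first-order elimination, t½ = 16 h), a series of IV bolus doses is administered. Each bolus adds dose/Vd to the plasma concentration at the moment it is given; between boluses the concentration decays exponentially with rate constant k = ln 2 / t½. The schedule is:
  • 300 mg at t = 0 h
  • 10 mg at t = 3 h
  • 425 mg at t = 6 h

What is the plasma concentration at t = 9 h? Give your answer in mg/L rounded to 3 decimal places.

584.053 mg/L

k = ln 2 / 16 = 0.04332 per h
Dose 1 (300 mg at t=0 h): 300·exp(−0.04332·9) = 203.138 mg/L
Dose 2 (10 mg at t=3 h): 10·exp(−0.04332·6) = 7.711 mg/L
Dose 3 (425 mg at t=6 h): 425·exp(−0.04332·3) = 373.204 mg/L
C(9) = 203.138 + 7.711 + 373.204 = 584.053 mg/L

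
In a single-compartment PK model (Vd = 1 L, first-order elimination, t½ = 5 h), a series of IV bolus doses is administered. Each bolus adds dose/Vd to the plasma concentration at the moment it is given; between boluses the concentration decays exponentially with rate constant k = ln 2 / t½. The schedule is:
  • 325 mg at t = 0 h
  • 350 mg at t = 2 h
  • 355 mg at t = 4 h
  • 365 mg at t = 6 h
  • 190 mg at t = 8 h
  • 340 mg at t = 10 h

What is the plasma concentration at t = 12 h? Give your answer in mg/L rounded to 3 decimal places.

791.856 mg/L

k = ln 2 / 5 = 0.13863 per h
Dose 1 (325 mg at t=0 h): 325·exp(−0.13863·12) = 61.576 mg/L
Dose 2 (350 mg at t=2 h): 350·exp(−0.13863·10) = 87.500 mg/L
Dose 3 (355 mg at t=4 h): 355·exp(−0.13863·8) = 117.106 mg/L
Dose 4 (365 mg at t=6 h): 365·exp(−0.13863·6) = 158.875 mg/L
Dose 5 (190 mg at t=8 h): 190·exp(−0.13863·4) = 109.126 mg/L
Dose 6 (340 mg at t=10 h): 340·exp(−0.13863·2) = 257.672 mg/L
C(12) = 61.576 + 87.500 + 117.106 + 158.875 + 109.126 + 257.672 = 791.856 mg/L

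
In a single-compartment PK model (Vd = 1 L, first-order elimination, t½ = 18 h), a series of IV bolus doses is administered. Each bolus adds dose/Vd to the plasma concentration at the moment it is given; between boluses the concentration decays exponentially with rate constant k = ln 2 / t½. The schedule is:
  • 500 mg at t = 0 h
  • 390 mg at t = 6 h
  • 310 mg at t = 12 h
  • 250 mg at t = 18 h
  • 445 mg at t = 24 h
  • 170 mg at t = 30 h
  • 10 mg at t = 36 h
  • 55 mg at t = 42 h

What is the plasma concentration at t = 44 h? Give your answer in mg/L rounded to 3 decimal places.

727.829 mg/L

k = ln 2 / 18 = 0.03851 per h
Dose 1 (500 mg at t=0 h): 500·exp(−0.03851·44) = 91.858 mg/L
Dose 2 (390 mg at t=6 h): 390·exp(−0.03851·38) = 90.273 mg/L
Dose 3 (310 mg at t=12 h): 310·exp(−0.03851·32) = 90.406 mg/L
Dose 4 (250 mg at t=18 h): 250·exp(−0.03851·26) = 91.858 mg/L
Dose 5 (445 mg at t=24 h): 445·exp(−0.03851·20) = 206.007 mg/L
Dose 6 (170 mg at t=30 h): 170·exp(−0.03851·14) = 99.155 mg/L
Dose 7 (10 mg at t=36 h): 10·exp(−0.03851·8) = 7.349 mg/L
Dose 8 (55 mg at t=42 h): 55·exp(−0.03851·2) = 50.923 mg/L
C(44) = 91.858 + 90.273 + 90.406 + 91.858 + 206.007 + 99.155 + 7.349 + 50.923 = 727.829 mg/L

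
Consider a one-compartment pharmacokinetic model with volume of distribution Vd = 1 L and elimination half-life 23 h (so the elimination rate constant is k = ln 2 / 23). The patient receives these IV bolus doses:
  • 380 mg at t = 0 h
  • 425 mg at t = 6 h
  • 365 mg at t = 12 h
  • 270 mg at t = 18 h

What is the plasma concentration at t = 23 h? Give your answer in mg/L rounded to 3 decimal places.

k = ln 2 / 23 = 0.03014 per h
Dose 1 (380 mg at t=0 h): 380·exp(−0.03014·23) = 190.000 mg/L
Dose 2 (425 mg at t=6 h): 425·exp(−0.03014·17) = 254.618 mg/L
Dose 3 (365 mg at t=12 h): 365·exp(−0.03014·11) = 262.012 mg/L
Dose 4 (270 mg at t=18 h): 270·exp(−0.03014·5) = 232.232 mg/L
C(23) = 190.000 + 254.618 + 262.012 + 232.232 = 938.862 mg/L

938.862 mg/L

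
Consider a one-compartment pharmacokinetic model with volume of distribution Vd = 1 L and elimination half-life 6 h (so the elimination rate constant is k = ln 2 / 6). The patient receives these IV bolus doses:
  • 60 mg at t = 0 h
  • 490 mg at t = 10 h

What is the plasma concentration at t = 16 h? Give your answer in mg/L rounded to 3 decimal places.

254.449 mg/L

k = ln 2 / 6 = 0.11552 per h
Dose 1 (60 mg at t=0 h): 60·exp(−0.11552·16) = 9.449 mg/L
Dose 2 (490 mg at t=10 h): 490·exp(−0.11552·6) = 245.000 mg/L
C(16) = 9.449 + 245.000 = 254.449 mg/L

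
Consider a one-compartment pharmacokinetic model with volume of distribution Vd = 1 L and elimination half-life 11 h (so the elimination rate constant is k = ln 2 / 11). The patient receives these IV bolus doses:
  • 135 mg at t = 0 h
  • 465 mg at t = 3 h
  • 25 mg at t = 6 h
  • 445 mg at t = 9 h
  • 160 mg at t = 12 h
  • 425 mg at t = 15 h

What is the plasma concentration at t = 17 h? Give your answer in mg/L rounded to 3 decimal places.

k = ln 2 / 11 = 0.06301 per h
Dose 1 (135 mg at t=0 h): 135·exp(−0.06301·17) = 46.249 mg/L
Dose 2 (465 mg at t=3 h): 465·exp(−0.06301·14) = 192.453 mg/L
Dose 3 (25 mg at t=6 h): 25·exp(−0.06301·11) = 12.500 mg/L
Dose 4 (445 mg at t=9 h): 445·exp(−0.06301·8) = 268.800 mg/L
Dose 5 (160 mg at t=12 h): 160·exp(−0.06301·5) = 116.758 mg/L
Dose 6 (425 mg at t=15 h): 425·exp(−0.06301·2) = 374.676 mg/L
C(17) = 46.249 + 192.453 + 12.500 + 268.800 + 116.758 + 374.676 = 1011.437 mg/L

1011.437 mg/L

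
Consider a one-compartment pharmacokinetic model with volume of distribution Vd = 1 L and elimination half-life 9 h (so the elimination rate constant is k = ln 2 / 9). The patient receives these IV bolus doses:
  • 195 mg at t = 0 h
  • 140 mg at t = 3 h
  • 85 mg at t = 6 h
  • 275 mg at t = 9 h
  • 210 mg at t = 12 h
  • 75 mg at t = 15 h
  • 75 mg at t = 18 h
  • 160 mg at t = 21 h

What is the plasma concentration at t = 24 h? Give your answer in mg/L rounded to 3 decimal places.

461.437 mg/L

k = ln 2 / 9 = 0.07702 per h
Dose 1 (195 mg at t=0 h): 195·exp(−0.07702·24) = 30.711 mg/L
Dose 2 (140 mg at t=3 h): 140·exp(−0.07702·21) = 27.780 mg/L
Dose 3 (85 mg at t=6 h): 85·exp(−0.07702·18) = 21.250 mg/L
Dose 4 (275 mg at t=9 h): 275·exp(−0.07702·15) = 86.620 mg/L
Dose 5 (210 mg at t=12 h): 210·exp(−0.07702·12) = 83.339 mg/L
Dose 6 (75 mg at t=15 h): 75·exp(−0.07702·9) = 37.500 mg/L
Dose 7 (75 mg at t=18 h): 75·exp(−0.07702·6) = 47.247 mg/L
Dose 8 (160 mg at t=21 h): 160·exp(−0.07702·3) = 126.992 mg/L
C(24) = 30.711 + 27.780 + 21.250 + 86.620 + 83.339 + 37.500 + 47.247 + 126.992 = 461.437 mg/L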